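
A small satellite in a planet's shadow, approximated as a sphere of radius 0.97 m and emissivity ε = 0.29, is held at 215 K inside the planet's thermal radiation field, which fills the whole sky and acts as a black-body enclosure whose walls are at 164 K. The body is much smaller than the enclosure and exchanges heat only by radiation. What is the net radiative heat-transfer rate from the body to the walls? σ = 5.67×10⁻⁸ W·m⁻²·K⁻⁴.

P_net ≈ 275 W

For a small grey body in a large enclosure: P_net = εσA(T_body⁴ − T_wall⁴).
A = 4πr² = 11.82 m²; T_body⁴ − T_wall⁴ = 2.137×10⁹ − 7.234×10⁸ = 1.413×10⁹ K⁴.
|P_net| = 0.29·5.67×10⁻⁸·11.82·1.413×10⁹.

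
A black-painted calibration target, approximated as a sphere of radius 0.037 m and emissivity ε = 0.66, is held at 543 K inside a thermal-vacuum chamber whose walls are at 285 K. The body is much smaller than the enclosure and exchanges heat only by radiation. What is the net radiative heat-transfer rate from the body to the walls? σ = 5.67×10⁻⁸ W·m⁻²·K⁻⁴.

For a small grey body in a large enclosure: P_net = εσA(T_body⁴ − T_wall⁴).
A = 4πr² = 0.01720 m²; T_body⁴ − T_wall⁴ = 8.694×10¹⁰ − 6.598×10⁹ = 8.034×10¹⁰ K⁴.
|P_net| = 0.66·5.67×10⁻⁸·0.01720·8.034×10¹⁰.

P_net ≈ 51.7 W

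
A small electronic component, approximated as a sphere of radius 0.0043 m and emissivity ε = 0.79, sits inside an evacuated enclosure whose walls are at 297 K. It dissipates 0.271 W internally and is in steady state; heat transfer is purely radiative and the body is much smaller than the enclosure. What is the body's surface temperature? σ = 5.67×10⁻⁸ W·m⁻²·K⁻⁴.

For a small grey body in a large enclosure, net radiated power = εσA(T⁴ − T_w⁴).
Steady state: P = εσA(T⁴ − T_w⁴) with A = 4πr² = 2.324×10⁻⁴ m².
T⁴ = P/(εσA) + T_w⁴ = 0.271/(0.79·5.67×10⁻⁸·2.324×10⁻⁴) + (297)⁴
    = 2.604×10¹⁰ + 7.781×10⁹ = 3.382×10¹⁰ K⁴.

T ≈ 429 K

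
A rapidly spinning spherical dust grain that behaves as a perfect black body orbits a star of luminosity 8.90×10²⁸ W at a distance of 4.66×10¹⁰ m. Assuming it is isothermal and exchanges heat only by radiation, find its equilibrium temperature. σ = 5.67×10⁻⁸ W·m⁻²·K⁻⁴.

First find the stellar flux at distance d: S = L/(4πd²) = 8.90×10²⁸/(4π·(4.66×10¹⁰)²) = 3.261×10⁶ W/m².
For an isothermal sphere, absorbed (1−a)S·πr² = emitted σ·4πr²·T⁴, so T⁴ = (1−a)S/(4σ).
T⁴ = 1.00·3.261×10⁶/(4·5.67×10⁻⁸) = 1.438×10¹³ K⁴.

T ≈ 1950 K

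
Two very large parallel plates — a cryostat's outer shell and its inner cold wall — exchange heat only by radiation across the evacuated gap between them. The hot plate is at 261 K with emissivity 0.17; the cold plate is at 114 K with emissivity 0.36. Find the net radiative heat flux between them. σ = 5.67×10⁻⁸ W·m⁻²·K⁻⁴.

q ≈ 33.1 W/m²

For two infinite grey parallel plates, q = σ(T₁⁴ − T₂⁴)/(1/ε₁ + 1/ε₂ − 1).
T₁⁴ − T₂⁴ = 4.640×10⁹ − 1.689×10⁸ = 4.472×10⁹ K⁴.
1/ε₁ + 1/ε₂ − 1 = 5.882 + 2.778 − 1 = 7.660.
q = 5.67×10⁻⁸ × 4.472×10⁹ / 7.660.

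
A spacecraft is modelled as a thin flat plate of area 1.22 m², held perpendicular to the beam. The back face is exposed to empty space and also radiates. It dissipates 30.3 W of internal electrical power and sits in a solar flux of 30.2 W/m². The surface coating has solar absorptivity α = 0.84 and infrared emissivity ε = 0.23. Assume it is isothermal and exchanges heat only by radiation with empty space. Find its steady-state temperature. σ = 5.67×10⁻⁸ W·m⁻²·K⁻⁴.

At steady state, absorbed solar power + internal power = radiated power.
Absorbed: α·S·A_cross = 0.84·30.2·1.220 = 30.95 W (cross-section A).
Total input = 30.95 + 30.3 = 61.25 W.
Radiated: εσ·A_surf·T⁴ with A_surf = 2A = 2.440 m².
T⁴ = 61.25/(0.23·5.67×10⁻⁸·2.440) = 1.925×10⁹ K⁴.

T ≈ 209 K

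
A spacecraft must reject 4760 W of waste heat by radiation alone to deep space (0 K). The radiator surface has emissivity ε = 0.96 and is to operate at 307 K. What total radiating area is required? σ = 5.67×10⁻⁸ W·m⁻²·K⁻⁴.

A ≈ 9.84 m²

P = εσA T⁴ ⇒ A = P/(εσT⁴).
T⁴ = 8.883×10⁹ K⁴.
A = 4760/(0.96 × 5.67×10⁻⁸ × 8.883×10⁹).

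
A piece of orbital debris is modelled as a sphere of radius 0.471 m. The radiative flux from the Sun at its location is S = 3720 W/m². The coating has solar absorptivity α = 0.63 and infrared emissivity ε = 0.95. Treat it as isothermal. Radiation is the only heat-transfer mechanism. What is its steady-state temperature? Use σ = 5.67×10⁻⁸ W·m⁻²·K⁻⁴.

T ≈ 323 K

At equilibrium, absorbed power = emitted power.
Absorbing cross-section = πr² = 0.6969 m²; emitting surface = 4πr² = 2.788 m² (ratio 4).
αS·A_cross = εσ·A_surf·T⁴  ⇒  T⁴ = αS/(ε·4σ).
T⁴ = 0.630·3720/(0.95·4·5.67×10⁻⁸) = 1.088×10¹⁰ K⁴.
T = (1.088×10¹⁰)^(1/4).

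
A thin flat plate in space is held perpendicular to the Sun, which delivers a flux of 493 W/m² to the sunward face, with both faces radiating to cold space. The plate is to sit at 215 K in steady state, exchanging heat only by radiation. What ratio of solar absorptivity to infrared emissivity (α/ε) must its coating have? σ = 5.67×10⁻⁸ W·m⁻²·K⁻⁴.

Balance: αS·A = εσ·2A·T⁴ ⇒ α/ε = 2σT⁴/S.
α/ε = 2·5.67×10⁻⁸·(215)⁴/493 = 2·5.67×10⁻⁸·2.137×10⁹/493.

α/ε ≈ 0.491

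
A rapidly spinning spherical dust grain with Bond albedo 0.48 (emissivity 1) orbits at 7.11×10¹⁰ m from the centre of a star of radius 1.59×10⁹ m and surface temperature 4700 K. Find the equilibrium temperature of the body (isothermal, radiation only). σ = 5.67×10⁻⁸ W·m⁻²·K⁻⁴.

T ≈ 422 K

The star's surface emits σT_*⁴; at distance d the flux is S = σT_*⁴(R_*/d)².
S = 5.67×10⁻⁸·(4700)⁴·(1.59×10⁹/7.11×10¹⁰)² = 13840 W/m².
For an isothermal sphere T⁴ = (1−a)S/(4σ) = 3.172×10¹⁰ K⁴.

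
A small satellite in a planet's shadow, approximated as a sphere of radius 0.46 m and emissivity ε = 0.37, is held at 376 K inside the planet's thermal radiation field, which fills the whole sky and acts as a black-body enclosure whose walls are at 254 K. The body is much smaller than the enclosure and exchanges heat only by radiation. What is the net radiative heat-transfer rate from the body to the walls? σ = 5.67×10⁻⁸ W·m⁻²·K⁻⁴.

P_net ≈ 883 W

For a small grey body in a large enclosure: P_net = εσA(T_body⁴ − T_wall⁴).
A = 4πr² = 2.659 m²; T_body⁴ − T_wall⁴ = 1.999×10¹⁰ − 4.162×10⁹ = 1.582×10¹⁰ K⁴.
|P_net| = 0.37·5.67×10⁻⁸·2.659·1.582×10¹⁰.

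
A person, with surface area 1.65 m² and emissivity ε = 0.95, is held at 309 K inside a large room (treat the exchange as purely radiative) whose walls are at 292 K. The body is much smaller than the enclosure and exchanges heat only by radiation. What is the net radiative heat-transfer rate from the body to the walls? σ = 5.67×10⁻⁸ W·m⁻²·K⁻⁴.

P_net ≈ 164 W

For a small grey body in a large enclosure: P_net = εσA(T_body⁴ − T_wall⁴).
A = 1.65 m²; T_body⁴ − T_wall⁴ = 9.117×10⁹ − 7.270×10⁹ = 1.847×10⁹ K⁴.
|P_net| = 0.95·5.67×10⁻⁸·1.650·1.847×10⁹.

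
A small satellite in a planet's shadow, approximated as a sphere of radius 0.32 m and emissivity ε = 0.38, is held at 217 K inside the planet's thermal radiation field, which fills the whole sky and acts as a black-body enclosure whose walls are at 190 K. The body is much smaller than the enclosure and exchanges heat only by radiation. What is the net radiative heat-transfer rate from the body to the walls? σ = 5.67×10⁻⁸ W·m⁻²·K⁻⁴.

P_net ≈ 25.3 W

For a small grey body in a large enclosure: P_net = εσA(T_body⁴ − T_wall⁴).
A = 4πr² = 1.287 m²; T_body⁴ − T_wall⁴ = 2.217×10⁹ − 1.303×10⁹ = 9.142×10⁸ K⁴.
|P_net| = 0.38·5.67×10⁻⁸·1.287·9.142×10⁸.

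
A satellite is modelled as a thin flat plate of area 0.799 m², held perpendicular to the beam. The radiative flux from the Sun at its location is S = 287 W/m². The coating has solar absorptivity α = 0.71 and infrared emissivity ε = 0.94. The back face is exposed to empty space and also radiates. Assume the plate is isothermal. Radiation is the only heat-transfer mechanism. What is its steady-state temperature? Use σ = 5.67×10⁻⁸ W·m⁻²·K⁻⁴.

T ≈ 209 K

At equilibrium, absorbed power = emitted power.
Absorbing cross-section = A = 0.7990 m²; emitting surface = 2A = 1.598 m² (ratio 2).
αS·A_cross = εσ·A_surf·T⁴  ⇒  T⁴ = αS/(ε·2σ).
T⁴ = 0.710·287/(0.94·2·5.67×10⁻⁸) = 1.912×10⁹ K⁴.
T = (1.912×10⁹)^(1/4).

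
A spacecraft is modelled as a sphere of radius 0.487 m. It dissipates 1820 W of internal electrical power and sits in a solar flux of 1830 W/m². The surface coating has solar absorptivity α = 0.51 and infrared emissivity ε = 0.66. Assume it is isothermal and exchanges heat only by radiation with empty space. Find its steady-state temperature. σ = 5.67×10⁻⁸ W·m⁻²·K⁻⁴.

At steady state, absorbed solar power + internal power = radiated power.
Absorbed: α·S·A_cross = 0.51·1830·0.7451 = 695.4 W (cross-section πr²).
Total input = 695.4 + 1820 = 2515 W.
Radiated: εσ·A_surf·T⁴ with A_surf = 4πr² = 2.980 m².
T⁴ = 2515/(0.66·5.67×10⁻⁸·2.980) = 2.255×10¹⁰ K⁴.

T ≈ 388 K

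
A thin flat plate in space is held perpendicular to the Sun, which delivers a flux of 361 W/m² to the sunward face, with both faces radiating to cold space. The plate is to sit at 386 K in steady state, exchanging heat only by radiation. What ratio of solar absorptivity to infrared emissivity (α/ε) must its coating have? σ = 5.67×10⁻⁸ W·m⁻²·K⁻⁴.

α/ε ≈ 6.97

Balance: αS·A = εσ·2A·T⁴ ⇒ α/ε = 2σT⁴/S.
α/ε = 2·5.67×10⁻⁸·(386)⁴/361 = 2·5.67×10⁻⁸·2.220×10¹⁰/361.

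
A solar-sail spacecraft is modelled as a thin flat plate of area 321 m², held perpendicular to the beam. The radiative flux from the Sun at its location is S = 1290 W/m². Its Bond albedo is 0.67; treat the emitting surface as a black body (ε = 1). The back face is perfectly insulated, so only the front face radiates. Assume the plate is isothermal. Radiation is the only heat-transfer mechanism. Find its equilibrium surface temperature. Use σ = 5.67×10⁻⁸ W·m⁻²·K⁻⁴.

T ≈ 294 K

At equilibrium, absorbed power = emitted power.
Absorbing cross-section = A = 321.0 m²; emitting surface = A = 321.0 m² (ratio 1).
(1−a)S·A_cross = εσ·A_surf·T⁴  ⇒  T⁴ = (1−a)S/(1σ).
T⁴ = 0.330·1290/(1·5.67×10⁻⁸) = 7.508×10⁹ K⁴.
T = (7.508×10⁹)^(1/4).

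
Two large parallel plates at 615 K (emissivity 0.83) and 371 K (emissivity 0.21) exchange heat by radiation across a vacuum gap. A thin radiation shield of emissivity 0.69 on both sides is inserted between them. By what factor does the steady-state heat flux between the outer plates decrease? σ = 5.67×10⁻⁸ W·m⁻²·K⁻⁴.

Without shield: q₀ = σΔ(T⁴)/(1/ε₁+1/ε₂−1) with denominator 4.967.
With shield the two gaps are in series; the resistances add: (1/ε₁+1/ε_s−1)+(1/ε_s+1/ε₂−1) = 1.654+5.211 = 6.865.
Heat-flux ratio q₀/q = 6.865/4.967.

factor ≈ 1.38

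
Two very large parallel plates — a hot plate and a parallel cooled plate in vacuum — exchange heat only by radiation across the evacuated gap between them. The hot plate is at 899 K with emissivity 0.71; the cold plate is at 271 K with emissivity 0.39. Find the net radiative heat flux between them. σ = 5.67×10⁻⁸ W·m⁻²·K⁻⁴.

For two infinite grey parallel plates, q = σ(T₁⁴ − T₂⁴)/(1/ε₁ + 1/ε₂ − 1).
T₁⁴ − T₂⁴ = 6.532×10¹¹ − 5.394×10⁹ = 6.478×10¹¹ K⁴.
1/ε₁ + 1/ε₂ − 1 = 1.408 + 2.564 − 1 = 2.973.
q = 5.67×10⁻⁸ × 6.478×10¹¹ / 2.973.

q ≈ 12400 W/m²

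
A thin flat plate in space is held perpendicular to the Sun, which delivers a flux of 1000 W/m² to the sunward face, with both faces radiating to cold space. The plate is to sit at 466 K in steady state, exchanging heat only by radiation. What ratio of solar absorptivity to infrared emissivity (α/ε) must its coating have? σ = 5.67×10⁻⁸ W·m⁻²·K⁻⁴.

α/ε ≈ 5.35

Balance: αS·A = εσ·2A·T⁴ ⇒ α/ε = 2σT⁴/S.
α/ε = 2·5.67×10⁻⁸·(466)⁴/1000 = 2·5.67×10⁻⁸·4.716×10¹⁰/1000.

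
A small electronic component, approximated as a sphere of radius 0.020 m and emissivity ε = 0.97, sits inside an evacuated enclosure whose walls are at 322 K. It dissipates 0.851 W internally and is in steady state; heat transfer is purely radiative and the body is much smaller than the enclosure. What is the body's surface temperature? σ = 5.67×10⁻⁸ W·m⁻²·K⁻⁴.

T ≈ 343 K

For a small grey body in a large enclosure, net radiated power = εσA(T⁴ − T_w⁴).
Steady state: P = εσA(T⁴ − T_w⁴) with A = 4πr² = 0.005027 m².
T⁴ = P/(εσA) + T_w⁴ = 0.851/(0.97·5.67×10⁻⁸·0.005027) + (322)⁴
    = 3.078×10⁹ + 1.075×10¹⁰ = 1.383×10¹⁰ K⁴.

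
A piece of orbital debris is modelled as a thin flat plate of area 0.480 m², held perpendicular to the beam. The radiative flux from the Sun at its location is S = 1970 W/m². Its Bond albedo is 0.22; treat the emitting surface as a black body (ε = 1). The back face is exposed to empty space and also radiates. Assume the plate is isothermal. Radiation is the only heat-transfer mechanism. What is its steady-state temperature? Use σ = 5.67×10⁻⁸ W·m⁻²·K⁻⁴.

T ≈ 341 K

At equilibrium, absorbed power = emitted power.
Absorbing cross-section = A = 0.4800 m²; emitting surface = 2A = 0.9600 m² (ratio 2).
(1−a)S·A_cross = εσ·A_surf·T⁴  ⇒  T⁴ = (1−a)S/(2σ).
T⁴ = 0.780·1970/(2·5.67×10⁻⁸) = 1.355×10¹⁰ K⁴.
T = (1.355×10¹⁰)^(1/4).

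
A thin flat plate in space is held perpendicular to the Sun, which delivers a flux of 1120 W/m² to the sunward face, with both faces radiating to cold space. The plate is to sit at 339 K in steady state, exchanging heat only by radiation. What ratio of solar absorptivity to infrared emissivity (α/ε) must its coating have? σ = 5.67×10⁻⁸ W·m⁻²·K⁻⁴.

Balance: αS·A = εσ·2A·T⁴ ⇒ α/ε = 2σT⁴/S.
α/ε = 2·5.67×10⁻⁸·(339)⁴/1120 = 2·5.67×10⁻⁸·1.321×10¹⁰/1120.

α/ε ≈ 1.34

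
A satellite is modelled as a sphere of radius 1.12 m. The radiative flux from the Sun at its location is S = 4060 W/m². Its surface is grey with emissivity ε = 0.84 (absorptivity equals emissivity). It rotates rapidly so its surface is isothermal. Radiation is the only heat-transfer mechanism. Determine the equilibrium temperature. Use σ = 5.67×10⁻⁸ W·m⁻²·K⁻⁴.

T ≈ 366 K

At equilibrium, absorbed power = emitted power.
Absorbing cross-section = πr² = 3.941 m²; emitting surface = 4πr² = 15.76 m² (ratio 4).
εS·A_cross = εσ·A_surf·T⁴  ⇒  T⁴ = S/(4σ)   (ε cancels).
T⁴ = 4060/(4·5.67×10⁻⁸) = 1.790×10¹⁰ K⁴.
T = (1.790×10¹⁰)^(1/4).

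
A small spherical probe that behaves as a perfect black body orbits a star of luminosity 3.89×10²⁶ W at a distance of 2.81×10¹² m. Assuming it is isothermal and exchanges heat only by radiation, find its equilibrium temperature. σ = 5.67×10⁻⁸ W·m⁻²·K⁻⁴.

First find the stellar flux at distance d: S = L/(4πd²) = 3.89×10²⁶/(4π·(2.81×10¹²)²) = 3.920 W/m².
For an isothermal sphere, absorbed (1−a)S·πr² = emitted σ·4πr²·T⁴, so T⁴ = (1−a)S/(4σ).
T⁴ = 1.00·3.920/(4·5.67×10⁻⁸) = 1.729×10⁷ K⁴.

T ≈ 64.5 K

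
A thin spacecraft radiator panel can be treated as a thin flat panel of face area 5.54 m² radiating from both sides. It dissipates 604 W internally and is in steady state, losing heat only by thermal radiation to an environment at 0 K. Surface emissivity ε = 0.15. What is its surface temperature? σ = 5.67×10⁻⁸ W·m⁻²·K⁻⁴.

Steady state: internal power = radiated power, P = εσA T⁴.
Radiating area A = 2·5.54 = 11.08 m².
T⁴ = P/(εσA) = 604/(0.15·5.67×10⁻⁸·11.08) = 6.409×10⁹ K⁴.
T = (6.409×10⁹)^(1/4).

T ≈ 283 K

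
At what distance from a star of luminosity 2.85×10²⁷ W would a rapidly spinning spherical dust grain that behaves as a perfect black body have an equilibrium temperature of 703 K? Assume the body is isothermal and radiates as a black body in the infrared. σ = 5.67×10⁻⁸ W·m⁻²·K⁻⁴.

d ≈ 6.40×10¹⁰ m

For an isothermal black-emitting sphere, (1−a)S·πr² = σ·4πr²·T⁴ ⇒ S = 4σT⁴/(1−a).
S = 4·5.67×10⁻⁸·(703)⁴/1.00 = 55390 W/m².
Flux falls as S = L/(4πd²), so d = √(L/(4πS)) = √(2.85×10²⁷/(4π·55390)).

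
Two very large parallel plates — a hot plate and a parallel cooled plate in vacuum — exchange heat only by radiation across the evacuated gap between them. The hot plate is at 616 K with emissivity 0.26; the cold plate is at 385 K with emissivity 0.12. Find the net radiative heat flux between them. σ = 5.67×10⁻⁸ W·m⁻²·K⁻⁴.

For two infinite grey parallel plates, q = σ(T₁⁴ − T₂⁴)/(1/ε₁ + 1/ε₂ − 1).
T₁⁴ − T₂⁴ = 1.440×10¹¹ − 2.197×10¹⁰ = 1.220×10¹¹ K⁴.
1/ε₁ + 1/ε₂ − 1 = 3.846 + 8.333 − 1 = 11.18.
q = 5.67×10⁻⁸ × 1.220×10¹¹ / 11.18.

q ≈ 619 W/m²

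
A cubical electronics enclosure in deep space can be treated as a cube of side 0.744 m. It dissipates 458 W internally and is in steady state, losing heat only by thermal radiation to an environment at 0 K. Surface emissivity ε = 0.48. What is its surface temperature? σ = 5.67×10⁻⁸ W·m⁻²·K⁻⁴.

Steady state: internal power = radiated power, P = εσA T⁴.
Radiating area A = 6L² = 3.321 m².
T⁴ = P/(εσA) = 458/(0.48·5.67×10⁻⁸·3.321) = 5.067×10⁹ K⁴.
T = (5.067×10⁹)^(1/4).

T ≈ 267 K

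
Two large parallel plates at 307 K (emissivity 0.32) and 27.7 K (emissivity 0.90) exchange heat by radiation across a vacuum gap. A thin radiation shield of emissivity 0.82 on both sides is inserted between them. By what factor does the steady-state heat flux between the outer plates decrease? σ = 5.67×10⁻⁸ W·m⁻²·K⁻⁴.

Without shield: q₀ = σΔ(T⁴)/(1/ε₁+1/ε₂−1) with denominator 3.236.
With shield the two gaps are in series; the resistances add: (1/ε₁+1/ε_s−1)+(1/ε_s+1/ε₂−1) = 3.345+1.331 = 4.675.
Heat-flux ratio q₀/q = 4.675/3.236.

factor ≈ 1.44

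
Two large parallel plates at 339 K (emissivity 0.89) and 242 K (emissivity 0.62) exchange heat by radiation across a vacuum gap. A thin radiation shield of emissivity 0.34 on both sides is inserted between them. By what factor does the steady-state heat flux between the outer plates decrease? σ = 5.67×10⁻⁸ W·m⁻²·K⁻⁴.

Without shield: q₀ = σΔ(T⁴)/(1/ε₁+1/ε₂−1) with denominator 1.736.
With shield the two gaps are in series; the resistances add: (1/ε₁+1/ε_s−1)+(1/ε_s+1/ε₂−1) = 3.065+3.554 = 6.619.
Heat-flux ratio q₀/q = 6.619/1.736.

factor ≈ 3.81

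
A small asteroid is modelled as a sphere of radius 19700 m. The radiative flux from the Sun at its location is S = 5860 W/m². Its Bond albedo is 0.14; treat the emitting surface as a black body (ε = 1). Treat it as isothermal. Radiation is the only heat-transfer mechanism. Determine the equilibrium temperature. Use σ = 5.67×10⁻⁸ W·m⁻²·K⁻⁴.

At equilibrium, absorbed power = emitted power.
Absorbing cross-section = πr² = 1.219×10⁹ m²; emitting surface = 4πr² = 4.877×10⁹ m² (ratio 4).
(1−a)S·A_cross = εσ·A_surf·T⁴  ⇒  T⁴ = (1−a)S/(4σ).
T⁴ = 0.860·5860/(4·5.67×10⁻⁸) = 2.222×10¹⁰ K⁴.
T = (2.222×10¹⁰)^(1/4).

T ≈ 386 K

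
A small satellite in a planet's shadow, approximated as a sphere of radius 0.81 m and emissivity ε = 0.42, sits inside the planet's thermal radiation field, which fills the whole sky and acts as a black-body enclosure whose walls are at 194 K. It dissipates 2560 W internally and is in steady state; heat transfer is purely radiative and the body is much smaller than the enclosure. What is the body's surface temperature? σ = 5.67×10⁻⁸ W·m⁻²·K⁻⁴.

T ≈ 347 K

For a small grey body in a large enclosure, net radiated power = εσA(T⁴ − T_w⁴).
Steady state: P = εσA(T⁴ − T_w⁴) with A = 4πr² = 8.245 m².
T⁴ = P/(εσA) + T_w⁴ = 2560/(0.42·5.67×10⁻⁸·8.245) + (194)⁴
    = 1.304×10¹⁰ + 1.416×10⁹ = 1.445×10¹⁰ K⁴.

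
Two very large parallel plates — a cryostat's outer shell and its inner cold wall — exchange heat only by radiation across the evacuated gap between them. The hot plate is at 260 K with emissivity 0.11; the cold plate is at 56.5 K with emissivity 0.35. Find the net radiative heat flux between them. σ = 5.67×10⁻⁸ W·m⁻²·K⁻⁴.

q ≈ 23.6 W/m²

For two infinite grey parallel plates, q = σ(T₁⁴ − T₂⁴)/(1/ε₁ + 1/ε₂ − 1).
T₁⁴ − T₂⁴ = 4.570×10⁹ − 1.019×10⁷ = 4.560×10⁹ K⁴.
1/ε₁ + 1/ε₂ − 1 = 9.091 + 2.857 − 1 = 10.95.
q = 5.67×10⁻⁸ × 4.560×10⁹ / 10.95.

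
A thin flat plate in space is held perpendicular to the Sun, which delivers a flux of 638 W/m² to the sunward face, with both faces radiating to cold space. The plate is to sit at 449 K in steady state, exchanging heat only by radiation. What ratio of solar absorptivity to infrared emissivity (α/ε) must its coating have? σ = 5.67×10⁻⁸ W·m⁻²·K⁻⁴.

α/ε ≈ 7.22

Balance: αS·A = εσ·2A·T⁴ ⇒ α/ε = 2σT⁴/S.
α/ε = 2·5.67×10⁻⁸·(449)⁴/638 = 2·5.67×10⁻⁸·4.064×10¹⁰/638.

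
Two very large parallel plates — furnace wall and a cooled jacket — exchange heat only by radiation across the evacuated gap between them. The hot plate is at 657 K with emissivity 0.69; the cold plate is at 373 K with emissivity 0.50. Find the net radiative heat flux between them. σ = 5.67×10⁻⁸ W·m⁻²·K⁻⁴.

q ≈ 3870 W/m²

For two infinite grey parallel plates, q = σ(T₁⁴ − T₂⁴)/(1/ε₁ + 1/ε₂ − 1).
T₁⁴ − T₂⁴ = 1.863×10¹¹ − 1.936×10¹⁰ = 1.670×10¹¹ K⁴.
1/ε₁ + 1/ε₂ − 1 = 1.449 + 2.000 − 1 = 2.449.
q = 5.67×10⁻⁸ × 1.670×10¹¹ / 2.449.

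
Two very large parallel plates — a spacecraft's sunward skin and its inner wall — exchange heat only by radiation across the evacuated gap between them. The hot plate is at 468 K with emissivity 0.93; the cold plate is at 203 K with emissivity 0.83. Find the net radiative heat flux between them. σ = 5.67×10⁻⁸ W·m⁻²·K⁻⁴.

For two infinite grey parallel plates, q = σ(T₁⁴ − T₂⁴)/(1/ε₁ + 1/ε₂ − 1).
T₁⁴ − T₂⁴ = 4.797×10¹⁰ − 1.698×10⁹ = 4.627×10¹⁰ K⁴.
1/ε₁ + 1/ε₂ − 1 = 1.075 + 1.205 − 1 = 1.280.
q = 5.67×10⁻⁸ × 4.627×10¹⁰ / 1.280.

q ≈ 2050 W/m²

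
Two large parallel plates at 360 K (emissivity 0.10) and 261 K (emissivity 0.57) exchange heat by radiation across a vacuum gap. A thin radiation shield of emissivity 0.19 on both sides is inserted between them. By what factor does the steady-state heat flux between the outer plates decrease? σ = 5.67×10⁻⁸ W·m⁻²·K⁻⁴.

Without shield: q₀ = σΔ(T⁴)/(1/ε₁+1/ε₂−1) with denominator 10.75.
With shield the two gaps are in series; the resistances add: (1/ε₁+1/ε_s−1)+(1/ε_s+1/ε₂−1) = 14.26+6.018 = 20.28.
Heat-flux ratio q₀/q = 20.28/10.75.

factor ≈ 1.89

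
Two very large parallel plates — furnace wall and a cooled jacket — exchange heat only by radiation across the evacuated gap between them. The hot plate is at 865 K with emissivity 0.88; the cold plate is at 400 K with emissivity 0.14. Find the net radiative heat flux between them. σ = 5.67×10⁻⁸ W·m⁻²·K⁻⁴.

q ≈ 4160 W/m²

For two infinite grey parallel plates, q = σ(T₁⁴ − T₂⁴)/(1/ε₁ + 1/ε₂ − 1).
T₁⁴ − T₂⁴ = 5.598×10¹¹ − 2.560×10¹⁰ = 5.342×10¹¹ K⁴.
1/ε₁ + 1/ε₂ − 1 = 1.136 + 7.143 − 1 = 7.279.
q = 5.67×10⁻⁸ × 5.342×10¹¹ / 7.279.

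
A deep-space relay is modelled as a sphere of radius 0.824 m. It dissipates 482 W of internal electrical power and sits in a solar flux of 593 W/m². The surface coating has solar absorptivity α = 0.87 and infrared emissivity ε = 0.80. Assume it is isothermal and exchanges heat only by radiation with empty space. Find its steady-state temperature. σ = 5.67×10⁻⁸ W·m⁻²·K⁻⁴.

At steady state, absorbed solar power + internal power = radiated power.
Absorbed: α·S·A_cross = 0.87·593·2.133 = 1100 W (cross-section πr²).
Total input = 1100 + 482 = 1582 W.
Radiated: εσ·A_surf·T⁴ with A_surf = 4πr² = 8.532 m².
T⁴ = 1582/(0.80·5.67×10⁻⁸·8.532) = 4.089×10⁹ K⁴.

T ≈ 253 K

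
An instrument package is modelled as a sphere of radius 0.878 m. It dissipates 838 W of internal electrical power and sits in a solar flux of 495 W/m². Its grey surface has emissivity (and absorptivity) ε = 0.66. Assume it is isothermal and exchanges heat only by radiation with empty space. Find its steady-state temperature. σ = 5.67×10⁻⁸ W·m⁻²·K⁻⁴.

T ≈ 259 K

At steady state, absorbed solar power + internal power = radiated power.
Absorbed: α·S·A_cross = 0.66·495·2.422 = 791.2 W (cross-section πr²).
Total input = 791.2 + 838 = 1629 W.
Radiated: εσ·A_surf·T⁴ with A_surf = 4πr² = 9.687 m².
T⁴ = 1629/(0.66·5.67×10⁻⁸·9.687) = 4.494×10⁹ K⁴.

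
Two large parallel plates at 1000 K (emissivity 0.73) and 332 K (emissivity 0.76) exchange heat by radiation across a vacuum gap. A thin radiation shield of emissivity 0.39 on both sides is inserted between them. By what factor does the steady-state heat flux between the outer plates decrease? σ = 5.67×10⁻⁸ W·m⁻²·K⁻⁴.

Without shield: q₀ = σΔ(T⁴)/(1/ε₁+1/ε₂−1) with denominator 1.686.
With shield the two gaps are in series; the resistances add: (1/ε₁+1/ε_s−1)+(1/ε_s+1/ε₂−1) = 2.934+2.880 = 5.814.
Heat-flux ratio q₀/q = 5.814/1.686.

factor ≈ 3.45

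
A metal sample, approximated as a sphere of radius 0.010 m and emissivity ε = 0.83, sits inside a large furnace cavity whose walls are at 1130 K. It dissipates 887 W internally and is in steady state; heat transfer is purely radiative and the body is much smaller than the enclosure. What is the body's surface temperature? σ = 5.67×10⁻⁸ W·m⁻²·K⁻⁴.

For a small grey body in a large enclosure, net radiated power = εσA(T⁴ − T_w⁴).
Steady state: P = εσA(T⁴ − T_w⁴) with A = 4πr² = 0.001257 m².
T⁴ = P/(εσA) + T_w⁴ = 887/(0.83·5.67×10⁻⁸·0.001257) + (1130)⁴
    = 1.500×10¹³ + 1.630×10¹² = 1.663×10¹³ K⁴.

T ≈ 2020 K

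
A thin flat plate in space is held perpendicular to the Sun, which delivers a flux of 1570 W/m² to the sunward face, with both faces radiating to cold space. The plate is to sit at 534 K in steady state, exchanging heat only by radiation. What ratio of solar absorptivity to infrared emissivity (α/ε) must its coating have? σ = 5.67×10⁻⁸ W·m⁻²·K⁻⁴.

α/ε ≈ 5.87

Balance: αS·A = εσ·2A·T⁴ ⇒ α/ε = 2σT⁴/S.
α/ε = 2·5.67×10⁻⁸·(534)⁴/1570 = 2·5.67×10⁻⁸·8.131×10¹⁰/1570.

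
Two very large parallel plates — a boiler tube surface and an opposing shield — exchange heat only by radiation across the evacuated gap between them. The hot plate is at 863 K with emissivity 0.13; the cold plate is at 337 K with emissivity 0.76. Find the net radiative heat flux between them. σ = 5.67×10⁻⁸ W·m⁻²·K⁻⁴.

For two infinite grey parallel plates, q = σ(T₁⁴ − T₂⁴)/(1/ε₁ + 1/ε₂ − 1).
T₁⁴ − T₂⁴ = 5.547×10¹¹ − 1.290×10¹⁰ = 5.418×10¹¹ K⁴.
1/ε₁ + 1/ε₂ − 1 = 7.692 + 1.316 − 1 = 8.008.
q = 5.67×10⁻⁸ × 5.418×10¹¹ / 8.008.

q ≈ 3840 W/m²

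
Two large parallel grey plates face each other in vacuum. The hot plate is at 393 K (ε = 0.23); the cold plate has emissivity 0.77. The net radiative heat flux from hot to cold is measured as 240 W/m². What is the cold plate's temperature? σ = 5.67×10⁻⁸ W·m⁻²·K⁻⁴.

q = σ(T₁⁴ − T₂⁴)/(1/ε₁ + 1/ε₂ − 1); denominator = 4.647.
T₂⁴ = T₁⁴ − q·(1/ε₁+1/ε₂−1)/σ = 2.385×10¹⁰ − 240·4.647/5.67×10⁻⁸
    = 4.187×10⁹ K⁴.

T₂ ≈ 254 K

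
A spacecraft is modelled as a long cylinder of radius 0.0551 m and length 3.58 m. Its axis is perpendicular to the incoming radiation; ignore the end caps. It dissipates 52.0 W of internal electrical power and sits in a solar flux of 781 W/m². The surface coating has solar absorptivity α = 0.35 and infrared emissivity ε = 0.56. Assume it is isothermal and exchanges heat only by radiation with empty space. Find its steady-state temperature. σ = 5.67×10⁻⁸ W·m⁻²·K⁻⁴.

At steady state, absorbed solar power + internal power = radiated power.
Absorbed: α·S·A_cross = 0.35·781·0.3945 = 107.8 W (cross-section 2rL).
Total input = 107.8 + 52.0 = 159.8 W.
Radiated: εσ·A_surf·T⁴ with A_surf = 2πrL = 1.239 m².
T⁴ = 159.8/(0.56·5.67×10⁻⁸·1.239) = 4.062×10⁹ K⁴.

T ≈ 252 K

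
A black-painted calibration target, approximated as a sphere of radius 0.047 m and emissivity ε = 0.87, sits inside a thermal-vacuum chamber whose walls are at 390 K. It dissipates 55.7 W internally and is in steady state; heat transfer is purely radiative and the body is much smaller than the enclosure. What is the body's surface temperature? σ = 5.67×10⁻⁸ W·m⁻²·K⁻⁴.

T ≈ 503 K

For a small grey body in a large enclosure, net radiated power = εσA(T⁴ − T_w⁴).
Steady state: P = εσA(T⁴ − T_w⁴) with A = 4πr² = 0.02776 m².
T⁴ = P/(εσA) + T_w⁴ = 55.7/(0.87·5.67×10⁻⁸·0.02776) + (390)⁴
    = 4.068×10¹⁰ + 2.313×10¹⁰ = 6.381×10¹⁰ K⁴.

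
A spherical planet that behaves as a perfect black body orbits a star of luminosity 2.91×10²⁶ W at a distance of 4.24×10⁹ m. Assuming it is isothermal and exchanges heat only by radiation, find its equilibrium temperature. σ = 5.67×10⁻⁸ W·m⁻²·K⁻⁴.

First find the stellar flux at distance d: S = L/(4πd²) = 2.91×10²⁶/(4π·(4.24×10⁹)²) = 1.288×10⁶ W/m².
For an isothermal sphere, absorbed (1−a)S·πr² = emitted σ·4πr²·T⁴, so T⁴ = (1−a)S/(4σ).
T⁴ = 1.00·1.288×10⁶/(4·5.67×10⁻⁸) = 5.679×10¹² K⁴.

T ≈ 1540 K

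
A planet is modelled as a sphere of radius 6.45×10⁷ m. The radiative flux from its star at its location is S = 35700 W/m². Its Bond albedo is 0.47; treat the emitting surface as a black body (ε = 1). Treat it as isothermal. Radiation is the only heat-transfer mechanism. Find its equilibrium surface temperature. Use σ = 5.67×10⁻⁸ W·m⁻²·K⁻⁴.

At equilibrium, absorbed power = emitted power.
Absorbing cross-section = πr² = 1.307×10¹⁶ m²; emitting surface = 4πr² = 5.228×10¹⁶ m² (ratio 4).
(1−a)S·A_cross = εσ·A_surf·T⁴  ⇒  T⁴ = (1−a)S/(4σ).
T⁴ = 0.530·35700/(4·5.67×10⁻⁸) = 8.343×10¹⁰ K⁴.
T = (8.343×10¹⁰)^(1/4).

T ≈ 537 K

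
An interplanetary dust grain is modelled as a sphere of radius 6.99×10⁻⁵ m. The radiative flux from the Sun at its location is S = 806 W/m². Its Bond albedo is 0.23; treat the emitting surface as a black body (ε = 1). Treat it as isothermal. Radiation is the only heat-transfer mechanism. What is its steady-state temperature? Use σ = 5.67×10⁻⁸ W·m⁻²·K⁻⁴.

At equilibrium, absorbed power = emitted power.
Absorbing cross-section = πr² = 1.535×10⁻⁸ m²; emitting surface = 4πr² = 6.140×10⁻⁸ m² (ratio 4).
(1−a)S·A_cross = εσ·A_surf·T⁴  ⇒  T⁴ = (1−a)S/(4σ).
T⁴ = 0.770·806/(4·5.67×10⁻⁸) = 2.736×10⁹ K⁴.
T = (2.736×10⁹)^(1/4).

T ≈ 229 K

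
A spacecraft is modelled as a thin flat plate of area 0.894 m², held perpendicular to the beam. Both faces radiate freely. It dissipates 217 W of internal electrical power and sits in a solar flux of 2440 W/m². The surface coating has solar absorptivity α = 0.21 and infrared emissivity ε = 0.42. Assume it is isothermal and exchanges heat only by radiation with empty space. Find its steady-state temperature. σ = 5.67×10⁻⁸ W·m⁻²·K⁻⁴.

At steady state, absorbed solar power + internal power = radiated power.
Absorbed: α·S·A_cross = 0.21·2440·0.8940 = 458.1 W (cross-section A).
Total input = 458.1 + 217 = 675.1 W.
Radiated: εσ·A_surf·T⁴ with A_surf = 2A = 1.788 m².
T⁴ = 675.1/(0.42·5.67×10⁻⁸·1.788) = 1.585×10¹⁰ K⁴.

T ≈ 355 K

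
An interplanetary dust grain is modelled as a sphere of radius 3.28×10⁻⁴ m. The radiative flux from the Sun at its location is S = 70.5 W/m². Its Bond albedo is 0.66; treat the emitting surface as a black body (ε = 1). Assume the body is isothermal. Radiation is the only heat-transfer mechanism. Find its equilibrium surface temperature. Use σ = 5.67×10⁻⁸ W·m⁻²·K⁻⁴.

At equilibrium, absorbed power = emitted power.
Absorbing cross-section = πr² = 3.380×10⁻⁷ m²; emitting surface = 4πr² = 1.352×10⁻⁶ m² (ratio 4).
(1−a)S·A_cross = εσ·A_surf·T⁴  ⇒  T⁴ = (1−a)S/(4σ).
T⁴ = 0.340·70.5/(4·5.67×10⁻⁸) = 1.057×10⁸ K⁴.
T = (1.057×10⁸)^(1/4).

T ≈ 101 K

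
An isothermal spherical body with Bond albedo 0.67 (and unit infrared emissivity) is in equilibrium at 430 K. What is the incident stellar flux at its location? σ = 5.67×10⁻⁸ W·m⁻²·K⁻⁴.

(1−a)S·πr² = σ·4πr²·T⁴ ⇒ S = 4σT⁴/(1−a).
S = 4·5.67×10⁻⁸·3.419×10¹⁰/0.330.

S ≈ 23500 W/m²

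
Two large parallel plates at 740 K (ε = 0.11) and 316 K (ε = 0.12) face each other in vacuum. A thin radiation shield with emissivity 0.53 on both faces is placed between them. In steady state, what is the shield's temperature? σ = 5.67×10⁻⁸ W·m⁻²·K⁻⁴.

T_s ≈ 622 K

In steady state the net flux on the hot side equals that on the cold side.
σ(T₁⁴−T_s⁴)/D₁ = σ(T_s⁴−T₂⁴)/D₂, with D₁ = 1/ε₁+1/ε_s−1 = 9.978, D₂ = 1/ε_s+1/ε₂−1 = 9.220.
Solve for T_s⁴: T_s⁴ = (D₂·T₁⁴ + D₁·T₂⁴)/(D₁+D₂) = 1.492×10¹¹ K⁴.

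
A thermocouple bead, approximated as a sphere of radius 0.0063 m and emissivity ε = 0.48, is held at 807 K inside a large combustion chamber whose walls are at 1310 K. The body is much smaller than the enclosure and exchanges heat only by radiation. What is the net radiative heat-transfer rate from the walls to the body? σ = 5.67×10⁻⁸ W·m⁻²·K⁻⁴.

P_net ≈ 34.2 W

For a small grey body in a large enclosure: P_net = εσA(T_body⁴ − T_wall⁴).
A = 4πr² = 4.988×10⁻⁴ m²; T_body⁴ − T_wall⁴ = 4.241×10¹¹ − 2.945×10¹² = -2.521×10¹² K⁴.
|P_net| = 0.48·5.67×10⁻⁸·4.988×10⁻⁴·2.521×10¹².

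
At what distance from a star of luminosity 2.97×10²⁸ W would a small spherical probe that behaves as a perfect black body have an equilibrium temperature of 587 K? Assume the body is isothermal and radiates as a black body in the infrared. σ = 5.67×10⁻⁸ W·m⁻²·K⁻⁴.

d ≈ 2.96×10¹¹ m

For an isothermal black-emitting sphere, (1−a)S·πr² = σ·4πr²·T⁴ ⇒ S = 4σT⁴/(1−a).
S = 4·5.67×10⁻⁸·(587)⁴/1.00 = 26930 W/m².
Flux falls as S = L/(4πd²), so d = √(L/(4πS)) = √(2.97×10²⁸/(4π·26930)).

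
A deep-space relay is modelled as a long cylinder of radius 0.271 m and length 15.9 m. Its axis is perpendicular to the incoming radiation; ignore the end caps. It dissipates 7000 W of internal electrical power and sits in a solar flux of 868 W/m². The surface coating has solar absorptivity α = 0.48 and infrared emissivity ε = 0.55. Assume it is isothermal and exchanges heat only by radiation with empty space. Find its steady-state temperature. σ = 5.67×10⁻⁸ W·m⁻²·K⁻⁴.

At steady state, absorbed solar power + internal power = radiated power.
Absorbed: α·S·A_cross = 0.48·868·8.618 = 3591 W (cross-section 2rL).
Total input = 3591 + 7000 = 10590 W.
Radiated: εσ·A_surf·T⁴ with A_surf = 2πrL = 27.07 m².
T⁴ = 10590/(0.55·5.67×10⁻⁸·27.07) = 1.254×10¹⁰ K⁴.

T ≈ 335 K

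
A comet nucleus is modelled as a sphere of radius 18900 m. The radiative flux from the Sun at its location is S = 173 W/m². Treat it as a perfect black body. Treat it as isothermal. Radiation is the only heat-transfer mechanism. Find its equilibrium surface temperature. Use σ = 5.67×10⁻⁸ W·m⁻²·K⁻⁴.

T ≈ 166 K

At equilibrium, absorbed power = emitted power.
Absorbing cross-section = πr² = 1.122×10⁹ m²; emitting surface = 4πr² = 4.489×10⁹ m² (ratio 4).
S·A_cross = εσ·A_surf·T⁴  ⇒  T⁴ = S/(4σ).
T⁴ = 1.00·173/(4·5.67×10⁻⁸) = 7.628×10⁸ K⁴.
T = (7.628×10⁸)^(1/4).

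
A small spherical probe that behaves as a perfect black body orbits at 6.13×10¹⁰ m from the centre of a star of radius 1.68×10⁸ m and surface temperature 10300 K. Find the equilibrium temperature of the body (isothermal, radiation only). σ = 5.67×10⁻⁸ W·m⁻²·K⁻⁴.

The star's surface emits σT_*⁴; at distance d the flux is S = σT_*⁴(R_*/d)².
S = 5.67×10⁻⁸·(10300)⁴·(1.68×10⁸/6.13×10¹⁰)² = 4793 W/m².
For an isothermal sphere T⁴ = (1−a)S/(4σ) = 2.113×10¹⁰ K⁴.

T ≈ 381 K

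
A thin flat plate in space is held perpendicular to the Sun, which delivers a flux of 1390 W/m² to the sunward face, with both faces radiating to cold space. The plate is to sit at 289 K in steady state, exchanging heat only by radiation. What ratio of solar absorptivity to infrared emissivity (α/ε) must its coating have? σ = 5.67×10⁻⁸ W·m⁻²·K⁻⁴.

Balance: αS·A = εσ·2A·T⁴ ⇒ α/ε = 2σT⁴/S.
α/ε = 2·5.67×10⁻⁸·(289)⁴/1390 = 2·5.67×10⁻⁸·6.976×10⁹/1390.

α/ε ≈ 0.569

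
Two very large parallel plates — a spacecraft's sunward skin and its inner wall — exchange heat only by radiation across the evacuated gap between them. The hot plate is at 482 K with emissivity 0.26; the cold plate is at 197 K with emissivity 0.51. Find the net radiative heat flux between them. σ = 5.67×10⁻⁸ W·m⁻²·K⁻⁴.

For two infinite grey parallel plates, q = σ(T₁⁴ − T₂⁴)/(1/ε₁ + 1/ε₂ − 1).
T₁⁴ − T₂⁴ = 5.397×10¹⁰ − 1.506×10⁹ = 5.247×10¹⁰ K⁴.
1/ε₁ + 1/ε₂ − 1 = 3.846 + 1.961 − 1 = 4.807.
q = 5.67×10⁻⁸ × 5.247×10¹⁰ / 4.807.

q ≈ 619 W/m²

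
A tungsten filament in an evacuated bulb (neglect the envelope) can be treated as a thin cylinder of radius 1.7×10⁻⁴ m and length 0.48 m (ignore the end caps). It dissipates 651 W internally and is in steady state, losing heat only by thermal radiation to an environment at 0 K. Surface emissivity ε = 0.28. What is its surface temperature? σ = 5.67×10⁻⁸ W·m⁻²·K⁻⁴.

Steady state: internal power = radiated power, P = εσA T⁴.
Radiating area A = 2πrL = 5.127×10⁻⁴ m².
T⁴ = P/(εσA) = 651/(0.28·5.67×10⁻⁸·5.127×10⁻⁴) = 7.998×10¹³ K⁴.
T = (7.998×10¹³)^(1/4).

T ≈ 2990 K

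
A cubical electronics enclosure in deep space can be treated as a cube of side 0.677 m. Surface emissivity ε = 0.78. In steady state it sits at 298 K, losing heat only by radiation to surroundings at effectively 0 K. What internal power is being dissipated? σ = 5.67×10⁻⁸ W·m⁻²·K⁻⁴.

P ≈ 959 W

Steady state: P = εσA T⁴.
A = 6L² = 2.750 m²; T⁴ = (298)⁴ = 7.886×10⁹ K⁴.
P = 0.78 × 5.67×10⁻⁸ × 2.750 × 7.886×10⁹.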